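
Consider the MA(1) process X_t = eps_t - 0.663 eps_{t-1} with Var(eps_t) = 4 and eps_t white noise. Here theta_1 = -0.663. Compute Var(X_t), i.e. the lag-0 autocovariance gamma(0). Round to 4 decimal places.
\gamma(0) = 5.7583

For an MA(q) process X_t = eps_t + sum_i theta_i eps_{t-i} with
Var(eps_t) = sigma^2, the variance is
  gamma(0) = sigma^2 * (1 + sum_i theta_i^2).
  sum_i theta_i^2 = (-0.663)^2 = 0.439569.
  gamma(0) = 4 * (1 + 0.439569) = 4 * 1.439569 = 5.758276, which rounds to 5.7583.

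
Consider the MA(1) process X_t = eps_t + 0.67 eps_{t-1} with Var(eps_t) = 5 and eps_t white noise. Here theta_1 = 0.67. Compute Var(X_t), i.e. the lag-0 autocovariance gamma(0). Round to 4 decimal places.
\gamma(0) = 7.2445

For an MA(q) process X_t = eps_t + sum_i theta_i eps_{t-i} with
Var(eps_t) = sigma^2, the variance is
  gamma(0) = sigma^2 * (1 + sum_i theta_i^2).
  sum_i theta_i^2 = (0.67)^2 = 0.4489.
  gamma(0) = 5 * (1 + 0.4489) = 5 * 1.4489 = 7.2445.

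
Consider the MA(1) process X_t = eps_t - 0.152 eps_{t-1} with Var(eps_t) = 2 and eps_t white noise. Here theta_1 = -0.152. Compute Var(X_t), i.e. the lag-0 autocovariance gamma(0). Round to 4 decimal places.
\gamma(0) = 2.0462

For an MA(q) process X_t = eps_t + sum_i theta_i eps_{t-i} with
Var(eps_t) = sigma^2, the variance is
  gamma(0) = sigma^2 * (1 + sum_i theta_i^2).
  sum_i theta_i^2 = (-0.152)^2 = 0.023104.
  gamma(0) = 2 * (1 + 0.023104) = 2 * 1.023104 = 2.046208, which rounds to 2.0462.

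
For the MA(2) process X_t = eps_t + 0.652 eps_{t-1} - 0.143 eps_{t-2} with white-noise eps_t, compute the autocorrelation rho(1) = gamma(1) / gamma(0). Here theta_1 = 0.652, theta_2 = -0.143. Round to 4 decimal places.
\rho(1) = 0.3865

For an MA(q) process with theta_0 = 1, the autocovariance is
  gamma(k) = sigma^2 * sum_{i=0..q-k} theta_i * theta_{i+k},
and rho(k) = gamma(k) / gamma(0). Sigma^2 cancels.
  numerator   = (1)*(0.652) + (0.652)*(-0.143) = 0.558764.
  denominator = (1)^2 + (0.652)^2 + (-0.143)^2 = 1.445553.
  rho(1) = 0.558764 / 1.445553 = 0.3865.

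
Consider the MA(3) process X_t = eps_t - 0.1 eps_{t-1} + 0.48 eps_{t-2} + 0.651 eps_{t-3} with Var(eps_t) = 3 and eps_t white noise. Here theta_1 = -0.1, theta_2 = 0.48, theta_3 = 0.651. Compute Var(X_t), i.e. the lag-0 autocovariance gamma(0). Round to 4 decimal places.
\gamma(0) = 4.9926

For an MA(q) process X_t = eps_t + sum_i theta_i eps_{t-i} with
Var(eps_t) = sigma^2, the variance is
  gamma(0) = sigma^2 * (1 + sum_i theta_i^2).
  sum_i theta_i^2 = (-0.1)^2 + (0.48)^2 + (0.651)^2 = 0.01 + 0.2304 + 0.423801 = 0.664201.
  gamma(0) = 3 * (1 + 0.664201) = 3 * 1.664201 = 4.992603, which rounds to 4.9926.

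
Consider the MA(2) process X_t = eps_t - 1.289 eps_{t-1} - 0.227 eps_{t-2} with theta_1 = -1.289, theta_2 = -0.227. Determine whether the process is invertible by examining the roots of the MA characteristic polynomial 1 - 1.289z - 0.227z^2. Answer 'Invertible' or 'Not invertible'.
\text{Not invertible}

The MA(q) characteristic polynomial is P(z) = 1 - 1.289z - 0.227z^2.
Invertibility requires all roots to lie outside the unit circle, i.e. |z| > 1 for every root.
Set 1 + (-1.289) z + (-0.227) z^2 = 0, i.e. a z^2 + b z + c = 0 with a = -0.227, b = -1.289, c = 1.
Discriminant D = b^2 - 4ac = (-1.289)^2 - 4*(-0.227)*1 = 1.661521 - (-0.908) = 2.569521.
D >= 0, so the roots are real: z = (-b +/- sqrt(D)) / (2a) = (1.289 +/- 1.602973) / (-0.454).
  z_1 = (1.289 + 1.602973) / (-0.454) = -6.37,   |z_1| = 6.37.
  z_2 = (1.289 - 1.602973) / (-0.454) = 0.6916,   |z_2| = 0.6916.
Moduli of all roots: 6.3700, 0.6916.
All moduli strictly greater than 1? No.
Verdict: Not invertible.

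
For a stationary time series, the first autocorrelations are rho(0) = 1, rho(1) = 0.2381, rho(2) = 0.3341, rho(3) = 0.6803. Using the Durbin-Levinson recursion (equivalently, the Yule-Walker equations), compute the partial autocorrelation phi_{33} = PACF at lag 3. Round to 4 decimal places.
\phi_{33} = 0.6430

The PACF at lag k is phi_{kk}, the last component of the solution
to the Yule-Walker system G_k phi = r_k where
  (G_k)_{ij} = rho(|i - j|), (r_k)_i = rho(i), i,j = 1..k.
Equivalently, Durbin-Levinson gives phi_{kk} iteratively:
  phi_{11} = rho(1)
  phi_{kk} = [rho(k) - sum_{j=1..k-1} phi_{k-1,j} rho(k-j)]
            / [1 - sum_{j=1..k-1} phi_{k-1,j} rho(j)],
  phi_{k,j} = phi_{k-1,j} - phi_{kk} phi_{k-1,k-j},  j = 1..k-1.
Step k = 1:
  phi_11 = rho(1) = 0.2381.
Step k = 2:
  phi_22 = [rho(2) - phi_11 rho(1)] / [1 - phi_11 rho(1)] = [0.3341 - (0.2381)(0.2381)] / [1 - (0.2381)(0.2381)]
         = 0.27740839 / 0.94330839 = 0.29408.
  Update: phi_21 = phi_11 - phi_22 phi_11 = 0.2381 - (0.29408)(0.2381) = 0.168079.
Step k = 3:
  phi_33 = [rho(3) - phi_21 rho(2) - phi_22 rho(1)] / [1 - phi_21 rho(1) - phi_22 rho(2)]
    numerator   = 0.6803 - (0.168079)(0.3341) - (0.29408)(0.2381) = 0.55412413
    denominator = 1 - (0.168079)(0.2381) - (0.29408)(0.3341) = 0.86172805
  phi_33 = 0.55412413 / 0.86172805 = 0.643.
Therefore phi_{33} = 0.6430.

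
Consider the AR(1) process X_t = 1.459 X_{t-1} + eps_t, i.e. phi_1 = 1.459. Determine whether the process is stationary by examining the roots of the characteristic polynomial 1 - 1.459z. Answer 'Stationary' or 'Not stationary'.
\text{Not stationary}

The AR(p) characteristic polynomial is P(z) = 1 - 1.459z.
Stationarity requires all roots to lie outside the unit circle, i.e. |z| > 1 for every root.
This is linear in z: 1 + (-1.459) z = 0  =>  z = -1/(-1.459) = 0.685401,  |z| = 0.685401.
Moduli of all roots: 0.6854.
All moduli strictly greater than 1? No.
Verdict: Not stationary.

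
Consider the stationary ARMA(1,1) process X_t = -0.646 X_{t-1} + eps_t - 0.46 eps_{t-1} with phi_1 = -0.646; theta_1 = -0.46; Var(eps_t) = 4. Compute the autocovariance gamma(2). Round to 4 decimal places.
\gamma(2) = 6.3622

Multiply the model equation by X_{t-k} and take expectations. With theta_0 = psi_0 = 1 and psi_j the MA(infinity) weights, this gives
  gamma(k) - sum_i phi_i gamma(k-i) = c_k,
  c_k = sigma^2 * sum_{j=k..q} theta_j psi_{j-k}   (c_k = 0 for k > q),
using gamma(-m) = gamma(m).
psi-weights needed (psi_j = theta_j + sum_i phi_i psi_{j-i}):
  psi_1 = theta_1 + phi_1 = -0.46 + (-0.646) = -1.106
Right-hand sides:
  c_0 = sigma^2 (1 + theta_1 psi_1) = 4 * (1 + (-0.46)(-1.106)) = 4 * 1.50876 = 6.03504
  c_1 = sigma^2 theta_1 = 4 * (-0.46) = -1.84
  c_2 = 0
Equations for k = 0 and k = 1 (AR order 1):
  gamma(0) = phi_1 gamma(1) + c_0
  gamma(1) = phi_1 gamma(0) + c_1
Substituting the second into the first: gamma(0) (1 - phi_1^2) = c_0 + phi_1 c_1, so
  gamma(0) = (c_0 + phi_1 c_1) / (1 - phi_1^2) = (6.03504 + (-0.646)(-1.84)) / (1 - (-0.646)^2) = 7.22368 / 0.582684 = 12.397251.
  gamma(1) = phi_1 gamma(0) + c_1 = (-0.646)(12.397251) + (-1.84) = -9.848624.
For k = 2 (> q): gamma(2) = phi_1 gamma(1) = (-0.646)(-9.848624) = 6.362211.
Therefore gamma(2) = 6.3622 (to 4 decimal places).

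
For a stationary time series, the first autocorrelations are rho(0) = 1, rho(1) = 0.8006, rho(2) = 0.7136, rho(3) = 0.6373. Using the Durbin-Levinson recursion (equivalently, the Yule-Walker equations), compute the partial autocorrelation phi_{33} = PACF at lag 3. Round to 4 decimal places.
\phi_{33} = 0.0569

The PACF at lag k is phi_{kk}, the last component of the solution
to the Yule-Walker system G_k phi = r_k where
  (G_k)_{ij} = rho(|i - j|), (r_k)_i = rho(i), i,j = 1..k.
Equivalently, Durbin-Levinson gives phi_{kk} iteratively:
  phi_{11} = rho(1)
  phi_{kk} = [rho(k) - sum_{j=1..k-1} phi_{k-1,j} rho(k-j)]
            / [1 - sum_{j=1..k-1} phi_{k-1,j} rho(j)],
  phi_{k,j} = phi_{k-1,j} - phi_{kk} phi_{k-1,k-j},  j = 1..k-1.
Step k = 1:
  phi_11 = rho(1) = 0.8006.
Step k = 2:
  phi_22 = [rho(2) - phi_11 rho(1)] / [1 - phi_11 rho(1)] = [0.7136 - (0.8006)(0.8006)] / [1 - (0.8006)(0.8006)]
         = 0.07263964 / 0.35903964 = 0.202316.
  Update: phi_21 = phi_11 - phi_22 phi_11 = 0.8006 - (0.202316)(0.8006) = 0.638625.
Step k = 3:
  phi_33 = [rho(3) - phi_21 rho(2) - phi_22 rho(1)] / [1 - phi_21 rho(1) - phi_22 rho(2)]
    numerator   = 0.6373 - (0.638625)(0.7136) - (0.202316)(0.8006) = 0.01960232
    denominator = 1 - (0.638625)(0.8006) - (0.202316)(0.7136) = 0.34434344
  phi_33 = 0.01960232 / 0.34434344 = 0.0569.
Therefore phi_{33} = 0.0569.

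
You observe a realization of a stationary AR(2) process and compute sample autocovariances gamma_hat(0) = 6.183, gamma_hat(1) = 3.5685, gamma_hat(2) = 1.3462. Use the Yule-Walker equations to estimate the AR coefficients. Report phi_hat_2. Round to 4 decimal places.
\hat\phi_{2} = -0.1730

The Yule-Walker equations for an AR(p) process read, in matrix form,
  Gamma_p phi = r_p,   with   (Gamma_p)_{ij} = gamma(|i - j|),
                       (r_p)_i = gamma(i),   i,j = 1..p.
Substitute the sample gammas (Toeplitz matrix and right-hand side of size 2):
  Gamma_p = [[6.183, 3.5685], [3.5685, 6.183]]
  r_p     = [3.5685, 1.3462]
Written out:
  6.183 phi_1 + 3.5685 phi_2 = 3.5685
  3.5685 phi_1 + 6.183 phi_2 = 1.3462
Solve by Cramer's rule:
  det = gamma(0)^2 - gamma(1)^2 = (6.183)^2 - (3.5685)^2 = 38.229489 - 12.73419225 = 25.49529675
  phi_hat_1 = [gamma(1) gamma(0) - gamma(1) gamma(2)] / det = [(3.5685)(6.183) - (3.5685)(1.3462)] / 25.49529675 = 17.2601208 / 25.49529675 = 0.677
  phi_hat_2 = [gamma(0) gamma(2) - gamma(1)^2] / det = [(6.183)(1.3462) - (3.5685)^2] / 25.49529675 = -4.41063765 / 25.49529675 = -0.173
So phi_hat = [0.6770, -0.1730].
Therefore phi_hat_2 = -0.1730.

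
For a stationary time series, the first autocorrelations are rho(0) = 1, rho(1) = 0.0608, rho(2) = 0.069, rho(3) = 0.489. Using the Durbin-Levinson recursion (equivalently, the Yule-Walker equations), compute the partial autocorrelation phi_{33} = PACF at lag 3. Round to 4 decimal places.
\phi_{33} = 0.4850

The PACF at lag k is phi_{kk}, the last component of the solution
to the Yule-Walker system G_k phi = r_k where
  (G_k)_{ij} = rho(|i - j|), (r_k)_i = rho(i), i,j = 1..k.
Equivalently, Durbin-Levinson gives phi_{kk} iteratively:
  phi_{11} = rho(1)
  phi_{kk} = [rho(k) - sum_{j=1..k-1} phi_{k-1,j} rho(k-j)]
            / [1 - sum_{j=1..k-1} phi_{k-1,j} rho(j)],
  phi_{k,j} = phi_{k-1,j} - phi_{kk} phi_{k-1,k-j},  j = 1..k-1.
Step k = 1:
  phi_11 = rho(1) = 0.0608.
Step k = 2:
  phi_22 = [rho(2) - phi_11 rho(1)] / [1 - phi_11 rho(1)] = [0.069 - (0.0608)(0.0608)] / [1 - (0.0608)(0.0608)]
         = 0.06530336 / 0.99630336 = 0.065546.
  Update: phi_21 = phi_11 - phi_22 phi_11 = 0.0608 - (0.065546)(0.0608) = 0.056815.
Step k = 3:
  phi_33 = [rho(3) - phi_21 rho(2) - phi_22 rho(1)] / [1 - phi_21 rho(1) - phi_22 rho(2)]
    numerator   = 0.489 - (0.056815)(0.069) - (0.065546)(0.0608) = 0.4810946
    denominator = 1 - (0.056815)(0.0608) - (0.065546)(0.069) = 0.99202301
  phi_33 = 0.4810946 / 0.99202301 = 0.485.
Therefore phi_{33} = 0.4850.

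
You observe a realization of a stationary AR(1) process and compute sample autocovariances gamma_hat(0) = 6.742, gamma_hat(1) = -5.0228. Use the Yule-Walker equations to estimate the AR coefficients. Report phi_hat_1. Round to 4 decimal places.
\hat\phi_{1} = -0.7450

The Yule-Walker equations for an AR(p) process read, in matrix form,
  Gamma_p phi = r_p,   with   (Gamma_p)_{ij} = gamma(|i - j|),
                       (r_p)_i = gamma(i),   i,j = 1..p.
Substitute the sample gammas (Toeplitz matrix and right-hand side of size 1):
  Gamma_p = [[6.742]]
  r_p     = [-5.0228]
With p = 1 this is the single equation gamma(0) phi_1 = gamma(1):
  phi_hat_1 = gamma(1) / gamma(0) = -5.0228 / 6.742 = -0.7450.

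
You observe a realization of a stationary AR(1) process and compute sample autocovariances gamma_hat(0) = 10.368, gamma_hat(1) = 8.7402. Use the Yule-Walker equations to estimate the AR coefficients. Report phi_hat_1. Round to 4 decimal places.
\hat\phi_{1} = 0.8430

The Yule-Walker equations for an AR(p) process read, in matrix form,
  Gamma_p phi = r_p,   with   (Gamma_p)_{ij} = gamma(|i - j|),
                       (r_p)_i = gamma(i),   i,j = 1..p.
Substitute the sample gammas (Toeplitz matrix and right-hand side of size 1):
  Gamma_p = [[10.368]]
  r_p     = [8.7402]
With p = 1 this is the single equation gamma(0) phi_1 = gamma(1):
  phi_hat_1 = gamma(1) / gamma(0) = 8.7402 / 10.368 = 0.8430.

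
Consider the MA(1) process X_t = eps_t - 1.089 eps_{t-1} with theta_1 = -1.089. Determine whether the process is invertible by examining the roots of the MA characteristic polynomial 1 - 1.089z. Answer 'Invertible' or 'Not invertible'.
\text{Not invertible}

The MA(q) characteristic polynomial is P(z) = 1 - 1.089z.
Invertibility requires all roots to lie outside the unit circle, i.e. |z| > 1 for every root.
This is linear in z: 1 + (-1.089) z = 0  =>  z = -1/(-1.089) = 0.918274,  |z| = 0.918274.
Moduli of all roots: 0.9183.
All moduli strictly greater than 1? No.
Verdict: Not invertible.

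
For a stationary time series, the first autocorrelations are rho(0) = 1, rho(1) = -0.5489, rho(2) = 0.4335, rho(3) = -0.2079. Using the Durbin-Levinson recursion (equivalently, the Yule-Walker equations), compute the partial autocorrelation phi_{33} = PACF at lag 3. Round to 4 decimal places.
\phi_{33} = 0.1319

The PACF at lag k is phi_{kk}, the last component of the solution
to the Yule-Walker system G_k phi = r_k where
  (G_k)_{ij} = rho(|i - j|), (r_k)_i = rho(i), i,j = 1..k.
Equivalently, Durbin-Levinson gives phi_{kk} iteratively:
  phi_{11} = rho(1)
  phi_{kk} = [rho(k) - sum_{j=1..k-1} phi_{k-1,j} rho(k-j)]
            / [1 - sum_{j=1..k-1} phi_{k-1,j} rho(j)],
  phi_{k,j} = phi_{k-1,j} - phi_{kk} phi_{k-1,k-j},  j = 1..k-1.
Step k = 1:
  phi_11 = rho(1) = -0.5489.
Step k = 2:
  phi_22 = [rho(2) - phi_11 rho(1)] / [1 - phi_11 rho(1)] = [0.4335 - (-0.5489)(-0.5489)] / [1 - (-0.5489)(-0.5489)]
         = 0.13220879 / 0.69870879 = 0.189219.
  Update: phi_21 = phi_11 - phi_22 phi_11 = -0.5489 - (0.189219)(-0.5489) = -0.445038.
Step k = 3:
  phi_33 = [rho(3) - phi_21 rho(2) - phi_22 rho(1)] / [1 - phi_21 rho(1) - phi_22 rho(2)]
    numerator   = -0.2079 - (-0.445038)(0.4335) - (0.189219)(-0.5489) = 0.08888606
    denominator = 1 - (-0.445038)(-0.5489) - (0.189219)(0.4335) = 0.67369241
  phi_33 = 0.08888606 / 0.67369241 = 0.1319.
Therefore phi_{33} = 0.1319.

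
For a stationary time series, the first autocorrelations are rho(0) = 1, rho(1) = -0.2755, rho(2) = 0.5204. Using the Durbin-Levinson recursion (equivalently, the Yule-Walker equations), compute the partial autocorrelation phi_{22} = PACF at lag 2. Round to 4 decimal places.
\phi_{22} = 0.4810

The PACF at lag k is phi_{kk}, the last component of the solution
to the Yule-Walker system G_k phi = r_k where
  (G_k)_{ij} = rho(|i - j|), (r_k)_i = rho(i), i,j = 1..k.
Equivalently, Durbin-Levinson gives phi_{kk} iteratively:
  phi_{11} = rho(1)
  phi_{kk} = [rho(k) - sum_{j=1..k-1} phi_{k-1,j} rho(k-j)]
            / [1 - sum_{j=1..k-1} phi_{k-1,j} rho(j)],
  phi_{k,j} = phi_{k-1,j} - phi_{kk} phi_{k-1,k-j},  j = 1..k-1.
Step k = 1:
  phi_11 = rho(1) = -0.2755.
Step k = 2:
  phi_22 = [rho(2) - phi_11 rho(1)] / [1 - phi_11 rho(1)] = [0.5204 - (-0.2755)(-0.2755)] / [1 - (-0.2755)(-0.2755)]
         = 0.44449975 / 0.92409975 = 0.481.
Therefore phi_{22} = 0.4810.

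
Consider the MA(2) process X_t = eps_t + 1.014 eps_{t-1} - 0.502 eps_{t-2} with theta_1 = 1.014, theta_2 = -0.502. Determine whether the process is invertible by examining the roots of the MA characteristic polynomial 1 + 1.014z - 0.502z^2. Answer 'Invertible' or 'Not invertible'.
\text{Not invertible}

The MA(q) characteristic polynomial is P(z) = 1 + 1.014z - 0.502z^2.
Invertibility requires all roots to lie outside the unit circle, i.e. |z| > 1 for every root.
Set 1 + (1.014) z + (-0.502) z^2 = 0, i.e. a z^2 + b z + c = 0 with a = -0.502, b = 1.014, c = 1.
Discriminant D = b^2 - 4ac = (1.014)^2 - 4*(-0.502)*1 = 1.028196 - (-2.008) = 3.036196.
D >= 0, so the roots are real: z = (-b +/- sqrt(D)) / (2a) = (-1.014 +/- 1.742468) / (-1.004).
  z_1 = (-1.014 + 1.742468) / (-1.004) = -0.7256,   |z_1| = 0.7256.
  z_2 = (-1.014 - 1.742468) / (-1.004) = 2.7455,   |z_2| = 2.7455.
Moduli of all roots: 0.7256, 2.7455.
All moduli strictly greater than 1? No.
Verdict: Not invertible.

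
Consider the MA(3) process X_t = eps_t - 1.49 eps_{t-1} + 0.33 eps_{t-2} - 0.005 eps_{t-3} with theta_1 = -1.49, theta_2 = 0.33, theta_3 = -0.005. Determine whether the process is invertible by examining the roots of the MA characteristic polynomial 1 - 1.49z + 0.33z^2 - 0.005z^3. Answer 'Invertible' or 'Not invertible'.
\text{Not invertible}

The MA(q) characteristic polynomial is P(z) = 1 - 1.49z + 0.33z^2 - 0.005z^3.
Invertibility requires all roots to lie outside the unit circle, i.e. |z| > 1 for every root.
Degree 3: look for a simple real root z0 first, then factor out (1 - z/z0) and solve the remaining quadratic.
Testing z0 = 4: P(4) = 1 + (-1.49)(4) + (0.33)(4)^2 + (-0.005)(4)^3
  = 1 + (-5.96) + (5.28) + (-0.32) = 0.  So z_0 = 4 is a root, |z_0| = 4.
Divide out the factor (1 - 0.25 z) = (1 - z/z0) (since 1/z0 = 0.25):
  P(z) = (1 - 0.25 z)(1 + (-1.24) z + (0.02) z^2)
  [check: z-coef -1.24 - (0.25) = -1.49; z^2-coef 0.02 - (0.25)(-1.24) = 0.33; z^3-coef -(0.25)(0.02) = -0.005.]
Remaining roots from the quadratic factor 1 + (-1.24) z + (0.02) z^2:
  Set 1 + (-1.24) z + (0.02) z^2 = 0, i.e. a z^2 + b z + c = 0 with a = 0.02, b = -1.24, c = 1.
  Discriminant D = b^2 - 4ac = (-1.24)^2 - 4*(0.02)*1 = 1.5376 - (0.08) = 1.4576.
  D >= 0, so the roots are real: z = (-b +/- sqrt(D)) / (2a) = (1.24 +/- 1.207311) / (0.04).
    z_1 = (1.24 + 1.207311) / (0.04) = 61.1828,   |z_1| = 61.1828.
    z_2 = (1.24 - 1.207311) / (0.04) = 0.8172,   |z_2| = 0.8172.
Moduli of all roots: 4.0000, 61.1828, 0.8172.
All moduli strictly greater than 1? No.
Verdict: Not invertible.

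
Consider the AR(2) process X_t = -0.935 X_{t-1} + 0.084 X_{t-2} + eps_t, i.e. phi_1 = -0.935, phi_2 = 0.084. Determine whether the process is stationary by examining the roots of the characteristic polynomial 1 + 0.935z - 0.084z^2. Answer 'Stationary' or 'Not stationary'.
\text{Not stationary}

The AR(p) characteristic polynomial is P(z) = 1 + 0.935z - 0.084z^2.
Stationarity requires all roots to lie outside the unit circle, i.e. |z| > 1 for every root.
Set 1 + (0.935) z + (-0.084) z^2 = 0, i.e. a z^2 + b z + c = 0 with a = -0.084, b = 0.935, c = 1.
Discriminant D = b^2 - 4ac = (0.935)^2 - 4*(-0.084)*1 = 0.874225 - (-0.336) = 1.210225.
D >= 0, so the roots are real: z = (-b +/- sqrt(D)) / (2a) = (-0.935 +/- 1.100102) / (-0.168).
  z_1 = (-0.935 + 1.100102) / (-0.168) = -0.9828,   |z_1| = 0.9828.
  z_2 = (-0.935 - 1.100102) / (-0.168) = 12.1137,   |z_2| = 12.1137.
Moduli of all roots: 0.9828, 12.1137.
All moduli strictly greater than 1? No.
Verdict: Not stationary.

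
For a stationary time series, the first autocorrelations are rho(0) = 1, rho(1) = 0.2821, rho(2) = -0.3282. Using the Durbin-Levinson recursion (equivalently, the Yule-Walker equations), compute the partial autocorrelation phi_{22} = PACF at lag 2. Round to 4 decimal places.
\phi_{22} = -0.4430

The PACF at lag k is phi_{kk}, the last component of the solution
to the Yule-Walker system G_k phi = r_k where
  (G_k)_{ij} = rho(|i - j|), (r_k)_i = rho(i), i,j = 1..k.
Equivalently, Durbin-Levinson gives phi_{kk} iteratively:
  phi_{11} = rho(1)
  phi_{kk} = [rho(k) - sum_{j=1..k-1} phi_{k-1,j} rho(k-j)]
            / [1 - sum_{j=1..k-1} phi_{k-1,j} rho(j)],
  phi_{k,j} = phi_{k-1,j} - phi_{kk} phi_{k-1,k-j},  j = 1..k-1.
Step k = 1:
  phi_11 = rho(1) = 0.2821.
Step k = 2:
  phi_22 = [rho(2) - phi_11 rho(1)] / [1 - phi_11 rho(1)] = [-0.3282 - (0.2821)(0.2821)] / [1 - (0.2821)(0.2821)]
         = -0.40778041 / 0.92041959 = -0.443.
Therefore phi_{22} = -0.4430.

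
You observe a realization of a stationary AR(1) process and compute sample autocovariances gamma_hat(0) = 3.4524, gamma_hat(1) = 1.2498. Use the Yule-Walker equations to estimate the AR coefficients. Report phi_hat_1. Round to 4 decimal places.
\hat\phi_{1} = 0.3620

The Yule-Walker equations for an AR(p) process read, in matrix form,
  Gamma_p phi = r_p,   with   (Gamma_p)_{ij} = gamma(|i - j|),
                       (r_p)_i = gamma(i),   i,j = 1..p.
Substitute the sample gammas (Toeplitz matrix and right-hand side of size 1):
  Gamma_p = [[3.4524]]
  r_p     = [1.2498]
With p = 1 this is the single equation gamma(0) phi_1 = gamma(1):
  phi_hat_1 = gamma(1) / gamma(0) = 1.2498 / 3.4524 = 0.3620.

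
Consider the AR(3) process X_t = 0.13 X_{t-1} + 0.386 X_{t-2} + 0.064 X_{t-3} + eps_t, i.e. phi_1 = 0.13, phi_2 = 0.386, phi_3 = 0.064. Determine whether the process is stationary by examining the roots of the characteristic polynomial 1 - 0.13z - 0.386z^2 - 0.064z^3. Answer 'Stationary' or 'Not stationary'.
\text{Stationary}

The AR(p) characteristic polynomial is P(z) = 1 - 0.13z - 0.386z^2 - 0.064z^3.
Stationarity requires all roots to lie outside the unit circle, i.e. |z| > 1 for every root.
Degree 3: look for a simple real root z0 first, then factor out (1 - z/z0) and solve the remaining quadratic.
Testing z0 = -5: P(-5) = 1 + (-0.13)(-5) + (-0.386)(-5)^2 + (-0.064)(-5)^3
  = 1 + (0.65) + (-9.65) + (8) = 0.  So z_0 = -5 is a root, |z_0| = 5.
Divide out the factor (1 + 0.2 z) = (1 - z/z0) (since 1/z0 = -0.2):
  P(z) = (1 + 0.2 z)(1 + (-0.33) z + (-0.32) z^2)
  [check: z-coef -0.33 - (-0.2) = -0.13; z^2-coef -0.32 - (-0.2)(-0.33) = -0.386; z^3-coef -(-0.2)(-0.32) = -0.064.]
Remaining roots from the quadratic factor 1 + (-0.33) z + (-0.32) z^2:
  Set 1 + (-0.33) z + (-0.32) z^2 = 0, i.e. a z^2 + b z + c = 0 with a = -0.32, b = -0.33, c = 1.
  Discriminant D = b^2 - 4ac = (-0.33)^2 - 4*(-0.32)*1 = 0.1089 - (-1.28) = 1.3889.
  D >= 0, so the roots are real: z = (-b +/- sqrt(D)) / (2a) = (0.33 +/- 1.178516) / (-0.64).
    z_1 = (0.33 + 1.178516) / (-0.64) = -2.3571,   |z_1| = 2.3571.
    z_2 = (0.33 - 1.178516) / (-0.64) = 1.3258,   |z_2| = 1.3258.
Moduli of all roots: 5.0000, 2.3571, 1.3258.
All moduli strictly greater than 1? Yes.
Verdict: Stationary.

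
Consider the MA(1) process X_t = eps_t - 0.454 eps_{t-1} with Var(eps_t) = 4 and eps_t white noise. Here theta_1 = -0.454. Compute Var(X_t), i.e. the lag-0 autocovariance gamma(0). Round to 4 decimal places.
\gamma(0) = 4.8245

For an MA(q) process X_t = eps_t + sum_i theta_i eps_{t-i} with
Var(eps_t) = sigma^2, the variance is
  gamma(0) = sigma^2 * (1 + sum_i theta_i^2).
  sum_i theta_i^2 = (-0.454)^2 = 0.206116.
  gamma(0) = 4 * (1 + 0.206116) = 4 * 1.206116 = 4.824464, which rounds to 4.8245.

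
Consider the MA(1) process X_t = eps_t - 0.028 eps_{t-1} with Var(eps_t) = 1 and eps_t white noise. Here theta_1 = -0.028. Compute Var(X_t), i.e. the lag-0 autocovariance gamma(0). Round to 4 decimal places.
\gamma(0) = 1.0008

For an MA(q) process X_t = eps_t + sum_i theta_i eps_{t-i} with
Var(eps_t) = sigma^2, the variance is
  gamma(0) = sigma^2 * (1 + sum_i theta_i^2).
  sum_i theta_i^2 = (-0.028)^2 = 0.000784.
  gamma(0) = 1 * (1 + 0.000784) = 1 * 1.000784 = 1.000784, which rounds to 1.0008.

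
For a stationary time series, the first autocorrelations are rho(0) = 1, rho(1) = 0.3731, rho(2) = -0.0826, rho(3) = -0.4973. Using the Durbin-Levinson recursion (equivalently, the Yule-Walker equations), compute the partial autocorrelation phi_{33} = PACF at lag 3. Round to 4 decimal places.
\phi_{33} = -0.4510

The PACF at lag k is phi_{kk}, the last component of the solution
to the Yule-Walker system G_k phi = r_k where
  (G_k)_{ij} = rho(|i - j|), (r_k)_i = rho(i), i,j = 1..k.
Equivalently, Durbin-Levinson gives phi_{kk} iteratively:
  phi_{11} = rho(1)
  phi_{kk} = [rho(k) - sum_{j=1..k-1} phi_{k-1,j} rho(k-j)]
            / [1 - sum_{j=1..k-1} phi_{k-1,j} rho(j)],
  phi_{k,j} = phi_{k-1,j} - phi_{kk} phi_{k-1,k-j},  j = 1..k-1.
Step k = 1:
  phi_11 = rho(1) = 0.3731.
Step k = 2:
  phi_22 = [rho(2) - phi_11 rho(1)] / [1 - phi_11 rho(1)] = [-0.0826 - (0.3731)(0.3731)] / [1 - (0.3731)(0.3731)]
         = -0.22180361 / 0.86079639 = -0.257673.
  Update: phi_21 = phi_11 - phi_22 phi_11 = 0.3731 - (-0.257673)(0.3731) = 0.469238.
Step k = 3:
  phi_33 = [rho(3) - phi_21 rho(2) - phi_22 rho(1)] / [1 - phi_21 rho(1) - phi_22 rho(2)]
    numerator   = -0.4973 - (0.469238)(-0.0826) - (-0.257673)(0.3731) = -0.36240334
    denominator = 1 - (0.469238)(0.3731) - (-0.257673)(-0.0826) = 0.80364369
  phi_33 = -0.36240334 / 0.80364369 = -0.451.
Therefore phi_{33} = -0.4510.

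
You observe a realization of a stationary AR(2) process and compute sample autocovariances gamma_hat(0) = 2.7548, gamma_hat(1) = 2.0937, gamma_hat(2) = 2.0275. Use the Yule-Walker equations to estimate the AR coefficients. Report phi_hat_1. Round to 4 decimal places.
\hat\phi_{1} = 0.4751

The Yule-Walker equations for an AR(p) process read, in matrix form,
  Gamma_p phi = r_p,   with   (Gamma_p)_{ij} = gamma(|i - j|),
                       (r_p)_i = gamma(i),   i,j = 1..p.
Substitute the sample gammas (Toeplitz matrix and right-hand side of size 2):
  Gamma_p = [[2.7548, 2.0937], [2.0937, 2.7548]]
  r_p     = [2.0937, 2.0275]
Written out:
  2.7548 phi_1 + 2.0937 phi_2 = 2.0937
  2.0937 phi_1 + 2.7548 phi_2 = 2.0275
Solve by Cramer's rule:
  det = gamma(0)^2 - gamma(1)^2 = (2.7548)^2 - (2.0937)^2 = 7.58892304 - 4.38357969 = 3.20534335
  phi_hat_1 = [gamma(1) gamma(0) - gamma(1) gamma(2)] / det = [(2.0937)(2.7548) - (2.0937)(2.0275)] / 3.20534335 = 1.52274801 / 3.20534335 = 0.4751
  phi_hat_2 = [gamma(0) gamma(2) - gamma(1)^2] / det = [(2.7548)(2.0275) - (2.0937)^2] / 3.20534335 = 1.20177731 / 3.20534335 = 0.3749
So phi_hat = [0.4751, 0.3749].
Therefore phi_hat_1 = 0.4751.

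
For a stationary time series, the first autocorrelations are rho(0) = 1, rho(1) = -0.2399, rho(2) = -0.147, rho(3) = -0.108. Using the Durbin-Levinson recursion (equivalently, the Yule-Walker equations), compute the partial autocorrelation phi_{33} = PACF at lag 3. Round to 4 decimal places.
\phi_{33} = -0.2260

The PACF at lag k is phi_{kk}, the last component of the solution
to the Yule-Walker system G_k phi = r_k where
  (G_k)_{ij} = rho(|i - j|), (r_k)_i = rho(i), i,j = 1..k.
Equivalently, Durbin-Levinson gives phi_{kk} iteratively:
  phi_{11} = rho(1)
  phi_{kk} = [rho(k) - sum_{j=1..k-1} phi_{k-1,j} rho(k-j)]
            / [1 - sum_{j=1..k-1} phi_{k-1,j} rho(j)],
  phi_{k,j} = phi_{k-1,j} - phi_{kk} phi_{k-1,k-j},  j = 1..k-1.
Step k = 1:
  phi_11 = rho(1) = -0.2399.
Step k = 2:
  phi_22 = [rho(2) - phi_11 rho(1)] / [1 - phi_11 rho(1)] = [-0.147 - (-0.2399)(-0.2399)] / [1 - (-0.2399)(-0.2399)]
         = -0.20455201 / 0.94244799 = -0.217043.
  Update: phi_21 = phi_11 - phi_22 phi_11 = -0.2399 - (-0.217043)(-0.2399) = -0.291969.
Step k = 3:
  phi_33 = [rho(3) - phi_21 rho(2) - phi_22 rho(1)] / [1 - phi_21 rho(1) - phi_22 rho(2)]
    numerator   = -0.108 - (-0.291969)(-0.147) - (-0.217043)(-0.2399) = -0.20298808
    denominator = 1 - (-0.291969)(-0.2399) - (-0.217043)(-0.147) = 0.89805135
  phi_33 = -0.20298808 / 0.89805135 = -0.226.
Therefore phi_{33} = -0.2260.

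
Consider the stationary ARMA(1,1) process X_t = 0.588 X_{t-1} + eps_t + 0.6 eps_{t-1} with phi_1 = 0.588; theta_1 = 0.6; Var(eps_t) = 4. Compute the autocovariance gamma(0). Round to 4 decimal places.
\gamma(0) = 12.6287

Multiply the model equation by X_{t-k} and take expectations. With theta_0 = psi_0 = 1 and psi_j the MA(infinity) weights, this gives
  gamma(k) - sum_i phi_i gamma(k-i) = c_k,
  c_k = sigma^2 * sum_{j=k..q} theta_j psi_{j-k}   (c_k = 0 for k > q),
using gamma(-m) = gamma(m).
psi-weights needed (psi_j = theta_j + sum_i phi_i psi_{j-i}):
  psi_1 = theta_1 + phi_1 = 0.6 + (0.588) = 1.188
Right-hand sides:
  c_0 = sigma^2 (1 + theta_1 psi_1) = 4 * (1 + (0.6)(1.188)) = 4 * 1.7128 = 6.8512
  c_1 = sigma^2 theta_1 = 4 * (0.6) = 2.4
  c_2 = 0
Equations for k = 0 and k = 1 (AR order 1):
  gamma(0) = phi_1 gamma(1) + c_0
  gamma(1) = phi_1 gamma(0) + c_1
Substituting the second into the first: gamma(0) (1 - phi_1^2) = c_0 + phi_1 c_1, so
  gamma(0) = (c_0 + phi_1 c_1) / (1 - phi_1^2) = (6.8512 + (0.588)(2.4)) / (1 - (0.588)^2) = 8.2624 / 0.654256 = 12.628696.
Therefore gamma(0) = 12.6287 (to 4 decimal places).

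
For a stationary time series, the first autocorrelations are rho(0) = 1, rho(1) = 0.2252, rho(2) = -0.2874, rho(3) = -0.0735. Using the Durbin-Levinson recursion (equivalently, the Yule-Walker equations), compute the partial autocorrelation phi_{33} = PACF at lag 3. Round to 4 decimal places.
\phi_{33} = 0.1140

The PACF at lag k is phi_{kk}, the last component of the solution
to the Yule-Walker system G_k phi = r_k where
  (G_k)_{ij} = rho(|i - j|), (r_k)_i = rho(i), i,j = 1..k.
Equivalently, Durbin-Levinson gives phi_{kk} iteratively:
  phi_{11} = rho(1)
  phi_{kk} = [rho(k) - sum_{j=1..k-1} phi_{k-1,j} rho(k-j)]
            / [1 - sum_{j=1..k-1} phi_{k-1,j} rho(j)],
  phi_{k,j} = phi_{k-1,j} - phi_{kk} phi_{k-1,k-j},  j = 1..k-1.
Step k = 1:
  phi_11 = rho(1) = 0.2252.
Step k = 2:
  phi_22 = [rho(2) - phi_11 rho(1)] / [1 - phi_11 rho(1)] = [-0.2874 - (0.2252)(0.2252)] / [1 - (0.2252)(0.2252)]
         = -0.33811504 / 0.94928496 = -0.356179.
  Update: phi_21 = phi_11 - phi_22 phi_11 = 0.2252 - (-0.356179)(0.2252) = 0.305411.
Step k = 3:
  phi_33 = [rho(3) - phi_21 rho(2) - phi_22 rho(1)] / [1 - phi_21 rho(1) - phi_22 rho(2)]
    numerator   = -0.0735 - (0.305411)(-0.2874) - (-0.356179)(0.2252) = 0.09448668
    denominator = 1 - (0.305411)(0.2252) - (-0.356179)(-0.2874) = 0.8288556
  phi_33 = 0.09448668 / 0.8288556 = 0.114.
Therefore phi_{33} = 0.1140.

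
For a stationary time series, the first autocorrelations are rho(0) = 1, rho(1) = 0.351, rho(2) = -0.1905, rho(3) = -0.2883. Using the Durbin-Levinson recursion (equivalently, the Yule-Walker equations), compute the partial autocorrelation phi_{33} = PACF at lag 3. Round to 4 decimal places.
\phi_{33} = -0.0941

The PACF at lag k is phi_{kk}, the last component of the solution
to the Yule-Walker system G_k phi = r_k where
  (G_k)_{ij} = rho(|i - j|), (r_k)_i = rho(i), i,j = 1..k.
Equivalently, Durbin-Levinson gives phi_{kk} iteratively:
  phi_{11} = rho(1)
  phi_{kk} = [rho(k) - sum_{j=1..k-1} phi_{k-1,j} rho(k-j)]
            / [1 - sum_{j=1..k-1} phi_{k-1,j} rho(j)],
  phi_{k,j} = phi_{k-1,j} - phi_{kk} phi_{k-1,k-j},  j = 1..k-1.
Step k = 1:
  phi_11 = rho(1) = 0.351.
Step k = 2:
  phi_22 = [rho(2) - phi_11 rho(1)] / [1 - phi_11 rho(1)] = [-0.1905 - (0.351)(0.351)] / [1 - (0.351)(0.351)]
         = -0.313701 / 0.876799 = -0.35778.
  Update: phi_21 = phi_11 - phi_22 phi_11 = 0.351 - (-0.35778)(0.351) = 0.476581.
Step k = 3:
  phi_33 = [rho(3) - phi_21 rho(2) - phi_22 rho(1)] / [1 - phi_21 rho(1) - phi_22 rho(2)]
    numerator   = -0.2883 - (0.476581)(-0.1905) - (-0.35778)(0.351) = -0.07193065
    denominator = 1 - (0.476581)(0.351) - (-0.35778)(-0.1905) = 0.76456311
  phi_33 = -0.07193065 / 0.76456311 = -0.0941.
Therefore phi_{33} = -0.0941.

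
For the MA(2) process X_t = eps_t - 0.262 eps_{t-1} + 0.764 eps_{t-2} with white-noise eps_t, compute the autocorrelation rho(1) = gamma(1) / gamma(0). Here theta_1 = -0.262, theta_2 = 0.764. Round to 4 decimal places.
\rho(1) = -0.2797

For an MA(q) process with theta_0 = 1, the autocovariance is
  gamma(k) = sigma^2 * sum_{i=0..q-k} theta_i * theta_{i+k},
and rho(k) = gamma(k) / gamma(0). Sigma^2 cancels.
  numerator   = (1)*(-0.262) + (-0.262)*(0.764) = -0.462168.
  denominator = (1)^2 + (-0.262)^2 + (0.764)^2 = 1.65234.
  rho(1) = -0.462168 / 1.65234 = -0.2797.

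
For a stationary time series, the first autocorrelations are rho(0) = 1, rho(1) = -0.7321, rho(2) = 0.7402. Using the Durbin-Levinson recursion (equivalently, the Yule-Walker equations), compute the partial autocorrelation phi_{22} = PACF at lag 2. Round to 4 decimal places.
\phi_{22} = 0.4401

The PACF at lag k is phi_{kk}, the last component of the solution
to the Yule-Walker system G_k phi = r_k where
  (G_k)_{ij} = rho(|i - j|), (r_k)_i = rho(i), i,j = 1..k.
Equivalently, Durbin-Levinson gives phi_{kk} iteratively:
  phi_{11} = rho(1)
  phi_{kk} = [rho(k) - sum_{j=1..k-1} phi_{k-1,j} rho(k-j)]
            / [1 - sum_{j=1..k-1} phi_{k-1,j} rho(j)],
  phi_{k,j} = phi_{k-1,j} - phi_{kk} phi_{k-1,k-j},  j = 1..k-1.
Step k = 1:
  phi_11 = rho(1) = -0.7321.
Step k = 2:
  phi_22 = [rho(2) - phi_11 rho(1)] / [1 - phi_11 rho(1)] = [0.7402 - (-0.7321)(-0.7321)] / [1 - (-0.7321)(-0.7321)]
         = 0.20422959 / 0.46402959 = 0.4401.
Therefore phi_{22} = 0.4401.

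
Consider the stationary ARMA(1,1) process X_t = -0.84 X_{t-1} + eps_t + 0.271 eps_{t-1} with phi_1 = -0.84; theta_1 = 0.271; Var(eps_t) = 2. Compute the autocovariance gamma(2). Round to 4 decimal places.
\gamma(2) = 2.5079

Multiply the model equation by X_{t-k} and take expectations. With theta_0 = psi_0 = 1 and psi_j the MA(infinity) weights, this gives
  gamma(k) - sum_i phi_i gamma(k-i) = c_k,
  c_k = sigma^2 * sum_{j=k..q} theta_j psi_{j-k}   (c_k = 0 for k > q),
using gamma(-m) = gamma(m).
psi-weights needed (psi_j = theta_j + sum_i phi_i psi_{j-i}):
  psi_1 = theta_1 + phi_1 = 0.271 + (-0.84) = -0.569
Right-hand sides:
  c_0 = sigma^2 (1 + theta_1 psi_1) = 2 * (1 + (0.271)(-0.569)) = 2 * 0.845801 = 1.691602
  c_1 = sigma^2 theta_1 = 2 * (0.271) = 0.542
  c_2 = 0
Equations for k = 0 and k = 1 (AR order 1):
  gamma(0) = phi_1 gamma(1) + c_0
  gamma(1) = phi_1 gamma(0) + c_1
Substituting the second into the first: gamma(0) (1 - phi_1^2) = c_0 + phi_1 c_1, so
  gamma(0) = (c_0 + phi_1 c_1) / (1 - phi_1^2) = (1.691602 + (-0.84)(0.542)) / (1 - (-0.84)^2) = 1.236322 / 0.2944 = 4.199463.
  gamma(1) = phi_1 gamma(0) + c_1 = (-0.84)(4.199463) + (0.542) = -2.985549.
For k = 2 (> q): gamma(2) = phi_1 gamma(1) = (-0.84)(-2.985549) = 2.507861.
Therefore gamma(2) = 2.5079 (to 4 decimal places).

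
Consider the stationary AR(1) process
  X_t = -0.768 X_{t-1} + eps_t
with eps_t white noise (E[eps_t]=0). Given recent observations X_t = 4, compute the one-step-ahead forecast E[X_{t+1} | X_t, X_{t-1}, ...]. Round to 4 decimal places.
E[X_{t+1} \mid \mathcal F_t] = -3.0720

For an AR(p) model X_t = c + sum_i phi_i X_{t-i} + eps_t, the
one-step-ahead conditional mean is
  E[X_{t+1} | X_t, ...] = c + sum_i phi_i X_{t+1-i}.
Substitute known values:
  E[X_{t+1} | ...] = (-0.768) * (4)
                   = -3.0720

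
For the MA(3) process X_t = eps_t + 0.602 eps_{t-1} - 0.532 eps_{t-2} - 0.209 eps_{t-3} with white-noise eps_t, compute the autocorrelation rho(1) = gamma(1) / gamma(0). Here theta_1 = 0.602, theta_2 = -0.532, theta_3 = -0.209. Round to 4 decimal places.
\rho(1) = 0.2326

For an MA(q) process with theta_0 = 1, the autocovariance is
  gamma(k) = sigma^2 * sum_{i=0..q-k} theta_i * theta_{i+k},
and rho(k) = gamma(k) / gamma(0). Sigma^2 cancels.
  numerator   = (1)*(0.602) + (0.602)*(-0.532) + (-0.532)*(-0.209) = 0.392924.
  denominator = (1)^2 + (0.602)^2 + (-0.532)^2 + (-0.209)^2 = 1.689109.
  rho(1) = 0.392924 / 1.689109 = 0.2326.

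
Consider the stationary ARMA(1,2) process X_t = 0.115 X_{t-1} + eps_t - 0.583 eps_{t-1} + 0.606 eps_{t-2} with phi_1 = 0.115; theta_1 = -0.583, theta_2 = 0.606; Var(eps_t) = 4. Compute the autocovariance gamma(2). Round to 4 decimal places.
\gamma(2) = 2.1062

Multiply the model equation by X_{t-k} and take expectations. With theta_0 = psi_0 = 1 and psi_j the MA(infinity) weights, this gives
  gamma(k) - sum_i phi_i gamma(k-i) = c_k,
  c_k = sigma^2 * sum_{j=k..q} theta_j psi_{j-k}   (c_k = 0 for k > q),
using gamma(-m) = gamma(m).
psi-weights needed (psi_j = theta_j + sum_i phi_i psi_{j-i}):
  psi_1 = theta_1 + phi_1 = -0.583 + (0.115) = -0.468
  psi_2 = theta_2 + phi_1 psi_1 = 0.606 + (0.115)(-0.468) = 0.55218
Right-hand sides:
  c_0 = sigma^2 (1 + theta_1 psi_1 + theta_2 psi_2) = 4 * (1 + (-0.583)(-0.468) + (0.606)(0.55218)) = 4 * 1.607465 = 6.42986
  c_1 = sigma^2 (theta_1 + theta_2 psi_1) = 4 * (-0.583 + (0.606)(-0.468)) = -3.466432
  c_2 = sigma^2 theta_2 = 4 * (0.606) = 2.424
Equations for k = 0 and k = 1 (AR order 1):
  gamma(0) = phi_1 gamma(1) + c_0
  gamma(1) = phi_1 gamma(0) + c_1
Substituting the second into the first: gamma(0) (1 - phi_1^2) = c_0 + phi_1 c_1, so
  gamma(0) = (c_0 + phi_1 c_1) / (1 - phi_1^2) = (6.42986 + (0.115)(-3.466432)) / (1 - (0.115)^2) = 6.031221 / 0.986775 = 6.112053.
  gamma(1) = phi_1 gamma(0) + c_1 = (0.115)(6.112053) + (-3.466432) = -2.763546.
For k = 2: gamma(2) = phi_1 gamma(1) + c_2
  = (0.115)(-2.763546) + (2.424) = 2.106192.
Therefore gamma(2) = 2.1062 (to 4 decimal places).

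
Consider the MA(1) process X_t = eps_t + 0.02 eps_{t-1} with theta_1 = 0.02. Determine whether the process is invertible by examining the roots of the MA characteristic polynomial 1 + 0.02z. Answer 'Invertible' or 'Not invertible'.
\text{Invertible}

The MA(q) characteristic polynomial is P(z) = 1 + 0.02z.
Invertibility requires all roots to lie outside the unit circle, i.e. |z| > 1 for every root.
This is linear in z: 1 + (0.02) z = 0  =>  z = -1/(0.02) = -50,  |z| = 50.
Moduli of all roots: 50.0000.
All moduli strictly greater than 1? Yes.
Verdict: Invertible.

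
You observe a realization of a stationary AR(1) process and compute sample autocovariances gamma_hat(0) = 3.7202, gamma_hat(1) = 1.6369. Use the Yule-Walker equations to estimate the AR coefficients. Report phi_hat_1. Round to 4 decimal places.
\hat\phi_{1} = 0.4400

The Yule-Walker equations for an AR(p) process read, in matrix form,
  Gamma_p phi = r_p,   with   (Gamma_p)_{ij} = gamma(|i - j|),
                       (r_p)_i = gamma(i),   i,j = 1..p.
Substitute the sample gammas (Toeplitz matrix and right-hand side of size 1):
  Gamma_p = [[3.7202]]
  r_p     = [1.6369]
With p = 1 this is the single equation gamma(0) phi_1 = gamma(1):
  phi_hat_1 = gamma(1) / gamma(0) = 1.6369 / 3.7202 = 0.4400.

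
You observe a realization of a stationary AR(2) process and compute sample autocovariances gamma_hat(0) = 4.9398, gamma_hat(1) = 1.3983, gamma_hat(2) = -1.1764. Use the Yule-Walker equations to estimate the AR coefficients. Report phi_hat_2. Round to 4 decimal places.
\hat\phi_{2} = -0.3460

The Yule-Walker equations for an AR(p) process read, in matrix form,
  Gamma_p phi = r_p,   with   (Gamma_p)_{ij} = gamma(|i - j|),
                       (r_p)_i = gamma(i),   i,j = 1..p.
Substitute the sample gammas (Toeplitz matrix and right-hand side of size 2):
  Gamma_p = [[4.9398, 1.3983], [1.3983, 4.9398]]
  r_p     = [1.3983, -1.1764]
Written out:
  4.9398 phi_1 + 1.3983 phi_2 = 1.3983
  1.3983 phi_1 + 4.9398 phi_2 = -1.1764
Solve by Cramer's rule:
  det = gamma(0)^2 - gamma(1)^2 = (4.9398)^2 - (1.3983)^2 = 24.40162404 - 1.95524289 = 22.44638115
  phi_hat_1 = [gamma(1) gamma(0) - gamma(1) gamma(2)] / det = [(1.3983)(4.9398) - (1.3983)(-1.1764)] / 22.44638115 = 8.55228246 / 22.44638115 = 0.381
  phi_hat_2 = [gamma(0) gamma(2) - gamma(1)^2] / det = [(4.9398)(-1.1764) - (1.3983)^2] / 22.44638115 = -7.76642361 / 22.44638115 = -0.346
So phi_hat = [0.3810, -0.3460].
Therefore phi_hat_2 = -0.3460.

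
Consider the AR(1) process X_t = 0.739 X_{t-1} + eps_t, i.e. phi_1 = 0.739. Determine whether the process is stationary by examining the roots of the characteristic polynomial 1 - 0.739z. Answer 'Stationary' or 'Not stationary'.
\text{Stationary}

The AR(p) characteristic polynomial is P(z) = 1 - 0.739z.
Stationarity requires all roots to lie outside the unit circle, i.e. |z| > 1 for every root.
This is linear in z: 1 + (-0.739) z = 0  =>  z = -1/(-0.739) = 1.35318,  |z| = 1.35318.
Moduli of all roots: 1.3532.
All moduli strictly greater than 1? Yes.
Verdict: Stationary.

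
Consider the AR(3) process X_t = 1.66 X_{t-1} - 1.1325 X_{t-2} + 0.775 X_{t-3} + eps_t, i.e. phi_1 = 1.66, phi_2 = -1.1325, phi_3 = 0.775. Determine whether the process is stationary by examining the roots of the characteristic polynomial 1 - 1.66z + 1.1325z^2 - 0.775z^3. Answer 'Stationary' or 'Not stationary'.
\text{Not stationary}

The AR(p) characteristic polynomial is P(z) = 1 - 1.66z + 1.1325z^2 - 0.775z^3.
Stationarity requires all roots to lie outside the unit circle, i.e. |z| > 1 for every root.
Degree 3: look for a simple real root z0 first, then factor out (1 - z/z0) and solve the remaining quadratic.
Testing z0 = 0.8: P(0.8) = 1 + (-1.66)(0.8) + (1.1325)(0.8)^2 + (-0.775)(0.8)^3
  = 1 + (-1.328) + (0.7248) + (-0.3968) = 0.  So z_0 = 0.8 is a root, |z_0| = 0.8.
Divide out the factor (1 - 1.25 z) = (1 - z/z0) (since 1/z0 = 1.25):
  P(z) = (1 - 1.25 z)(1 + (-0.41) z + (0.62) z^2)
  [check: z-coef -0.41 - (1.25) = -1.66; z^2-coef 0.62 - (1.25)(-0.41) = 1.1325; z^3-coef -(1.25)(0.62) = -0.775.]
Remaining roots from the quadratic factor 1 + (-0.41) z + (0.62) z^2:
  Set 1 + (-0.41) z + (0.62) z^2 = 0, i.e. a z^2 + b z + c = 0 with a = 0.62, b = -0.41, c = 1.
  Discriminant D = b^2 - 4ac = (-0.41)^2 - 4*(0.62)*1 = 0.1681 - (2.48) = -2.3119.
  D < 0, so the roots are the complex-conjugate pair z = (-b +/- i sqrt(-D)) / (2a) = 0.3306 +/- 1.2262i.
  For a conjugate pair |z|^2 = z * conj(z) = (product of roots) = c/a = 1/(0.62) = 1.612903, so |z| = sqrt(1.612903) = 1.27 for both roots.
Moduli of all roots: 0.8000, 1.2700, 1.2700.
All moduli strictly greater than 1? No.
Verdict: Not stationary.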